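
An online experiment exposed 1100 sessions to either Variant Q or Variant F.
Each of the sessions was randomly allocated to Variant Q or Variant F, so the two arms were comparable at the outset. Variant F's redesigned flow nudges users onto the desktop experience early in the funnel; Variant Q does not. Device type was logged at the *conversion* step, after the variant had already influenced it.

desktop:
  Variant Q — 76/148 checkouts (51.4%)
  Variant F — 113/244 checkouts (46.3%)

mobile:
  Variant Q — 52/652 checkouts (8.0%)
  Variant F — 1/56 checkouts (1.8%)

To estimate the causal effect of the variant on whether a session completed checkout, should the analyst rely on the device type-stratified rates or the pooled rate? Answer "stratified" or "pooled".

Device type here is a post-treatment variable shaped by the variant; conditioning on it would introduce bias rather than remove it. The overall comparison is the causal one.
Pooled: Variant Q 16.0% vs Variant F 38.0%; Variant F is higher overall.

pooled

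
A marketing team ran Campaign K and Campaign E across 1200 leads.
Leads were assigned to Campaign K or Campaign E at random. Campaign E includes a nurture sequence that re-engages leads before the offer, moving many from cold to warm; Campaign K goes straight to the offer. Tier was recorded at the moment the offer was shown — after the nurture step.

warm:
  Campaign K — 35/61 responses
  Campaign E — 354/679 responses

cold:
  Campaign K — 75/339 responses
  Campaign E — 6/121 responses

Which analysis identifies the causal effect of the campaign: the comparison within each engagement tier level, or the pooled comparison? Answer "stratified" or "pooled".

pooled

Stratifying would compare campaigns among leads the campaigns themselves sorted into engagement tier groups — a form of selection on an intermediate. The unconditioned pooled rates give the total causal effect.
Pooled: Campaign K 27.5% vs Campaign E 45.0%; Campaign E is higher overall.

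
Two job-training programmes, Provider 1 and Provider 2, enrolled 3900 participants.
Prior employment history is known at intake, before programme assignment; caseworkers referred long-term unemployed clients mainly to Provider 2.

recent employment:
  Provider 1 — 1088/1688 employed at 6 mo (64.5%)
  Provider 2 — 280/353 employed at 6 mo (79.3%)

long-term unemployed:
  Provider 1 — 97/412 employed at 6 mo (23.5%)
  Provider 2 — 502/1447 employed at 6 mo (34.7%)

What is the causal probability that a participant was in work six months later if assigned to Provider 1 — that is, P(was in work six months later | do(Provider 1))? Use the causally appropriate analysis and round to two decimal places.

Since prior employment history is a pre-existing factor (not a product of the programme) and it affects the outcome on its own, it is a confounder. The stratified rates, not the pooled rate, identify the causal effect.
Standardising Provider 1 to the population prior employment history mix: 0.523·1088/1688 + 0.477·97/412 = 0.450.

0.45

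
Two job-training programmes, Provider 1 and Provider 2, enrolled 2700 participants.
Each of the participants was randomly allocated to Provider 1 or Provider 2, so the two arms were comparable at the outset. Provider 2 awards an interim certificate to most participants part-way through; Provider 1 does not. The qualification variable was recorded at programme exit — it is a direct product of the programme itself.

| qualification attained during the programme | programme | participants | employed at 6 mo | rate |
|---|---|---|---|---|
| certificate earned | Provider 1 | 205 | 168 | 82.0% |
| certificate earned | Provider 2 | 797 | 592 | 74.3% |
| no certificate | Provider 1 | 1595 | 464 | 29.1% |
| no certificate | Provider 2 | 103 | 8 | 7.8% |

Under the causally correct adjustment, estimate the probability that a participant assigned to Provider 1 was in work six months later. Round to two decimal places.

The stratified and pooled comparisons disagree (Provider 1 wins within each qualification attained during the programme; Provider 2 wins overall), so the answer turns on the causal role of qualification attained during the programme.
Because the programme influences qualification attained during the programme, qualification attained during the programme is a post-treatment mediator, not a confounder. Stratifying on it would bias the estimate; the causal effect is the crude pooled difference.
So P(outcome | do(Provider 1)) is just the pooled rate for Provider 1: 632/1800 = 0.351.

0.35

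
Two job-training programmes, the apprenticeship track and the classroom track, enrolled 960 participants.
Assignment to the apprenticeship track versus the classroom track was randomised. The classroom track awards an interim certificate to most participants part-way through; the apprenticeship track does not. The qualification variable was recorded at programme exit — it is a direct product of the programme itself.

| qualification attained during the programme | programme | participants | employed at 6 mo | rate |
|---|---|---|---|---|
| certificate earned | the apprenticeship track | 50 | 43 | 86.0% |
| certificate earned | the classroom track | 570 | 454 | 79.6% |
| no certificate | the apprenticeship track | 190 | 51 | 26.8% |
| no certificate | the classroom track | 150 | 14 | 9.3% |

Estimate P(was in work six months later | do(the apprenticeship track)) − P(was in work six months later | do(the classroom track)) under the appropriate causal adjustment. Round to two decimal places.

the apprenticeship track is higher inside every qualification attained during the programme stratum but the classroom track is higher in aggregate. Whether to stratify depends on how qualification attained during the programme relates to the programme.
The distribution of qualification attained during the programme is itself part of what the programme does — it is an intermediate outcome. Holding it fixed would remove that part of the effect; the total effect is the pooled difference.
The causal difference is the pooled difference: 0.392 − 0.650 = -0.258.

-0.26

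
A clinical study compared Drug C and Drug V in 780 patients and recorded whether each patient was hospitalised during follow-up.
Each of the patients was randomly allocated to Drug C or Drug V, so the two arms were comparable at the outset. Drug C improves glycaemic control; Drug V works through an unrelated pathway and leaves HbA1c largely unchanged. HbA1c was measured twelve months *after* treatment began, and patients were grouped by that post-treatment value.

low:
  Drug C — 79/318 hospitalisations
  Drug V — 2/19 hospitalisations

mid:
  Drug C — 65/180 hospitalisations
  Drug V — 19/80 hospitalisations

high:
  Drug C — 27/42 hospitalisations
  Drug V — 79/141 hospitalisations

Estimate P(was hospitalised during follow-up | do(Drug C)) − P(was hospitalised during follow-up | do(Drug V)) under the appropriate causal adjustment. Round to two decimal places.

Drug V is lower inside every HbA1c stratum but Drug C is lower in aggregate. Whether to stratify depends on how HbA1c relates to the drug.
HbA1c is recorded after the drug and is itself shifted by it — it sits on the causal path from drug to outcome. Conditioning on a mediator would strip out part of the effect we want; the pooled comparison gives the total causal effect.
The causal difference is the pooled difference: 0.317 − 0.417 = -0.100.

-0.10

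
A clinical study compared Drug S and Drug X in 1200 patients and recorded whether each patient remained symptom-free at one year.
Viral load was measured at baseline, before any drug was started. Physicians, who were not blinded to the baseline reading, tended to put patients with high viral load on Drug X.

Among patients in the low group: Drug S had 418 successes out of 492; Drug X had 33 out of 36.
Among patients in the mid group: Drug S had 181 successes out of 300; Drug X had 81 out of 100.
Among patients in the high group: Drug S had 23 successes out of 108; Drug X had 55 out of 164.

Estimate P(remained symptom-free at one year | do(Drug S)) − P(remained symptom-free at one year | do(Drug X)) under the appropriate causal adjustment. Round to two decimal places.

The viral load-specific comparison favours Drug X throughout, but the pooled figures favour Drug S. The question is whether to condition on viral load.
Viral load is set before the drug has any effect — it is not caused by the drug — and it independently drives the outcome. That makes it a confounder, so the causal comparison is within viral load levels.
Adjusting over the population distribution of viral load: 0.440·(0.850−0.917) + 0.333·(0.603−0.810) + 0.227·(0.213−0.335) = -0.126.

-0.13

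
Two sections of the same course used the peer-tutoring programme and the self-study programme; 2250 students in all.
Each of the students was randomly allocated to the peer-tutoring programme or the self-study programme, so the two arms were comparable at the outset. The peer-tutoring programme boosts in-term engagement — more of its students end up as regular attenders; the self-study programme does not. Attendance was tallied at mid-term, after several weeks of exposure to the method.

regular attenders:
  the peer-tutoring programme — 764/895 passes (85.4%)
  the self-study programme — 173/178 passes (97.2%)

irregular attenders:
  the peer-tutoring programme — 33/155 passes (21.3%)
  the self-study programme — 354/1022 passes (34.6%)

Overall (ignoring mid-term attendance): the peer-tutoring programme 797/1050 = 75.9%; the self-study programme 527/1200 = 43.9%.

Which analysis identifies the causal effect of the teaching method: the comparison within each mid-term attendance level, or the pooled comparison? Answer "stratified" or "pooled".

Within every mid-term attendance level the self-study programme has the higher rate, yet pooled the peer-tutoring programme does — Simpson's reversal.
The distribution of mid-term attendance is itself part of what the teaching method does — it is an intermediate outcome. Holding it fixed would remove that part of the effect; the total effect is the pooled difference.
Pooled: the peer-tutoring programme 75.9% vs the self-study programme 43.9%; the peer-tutoring programme is higher overall.

pooled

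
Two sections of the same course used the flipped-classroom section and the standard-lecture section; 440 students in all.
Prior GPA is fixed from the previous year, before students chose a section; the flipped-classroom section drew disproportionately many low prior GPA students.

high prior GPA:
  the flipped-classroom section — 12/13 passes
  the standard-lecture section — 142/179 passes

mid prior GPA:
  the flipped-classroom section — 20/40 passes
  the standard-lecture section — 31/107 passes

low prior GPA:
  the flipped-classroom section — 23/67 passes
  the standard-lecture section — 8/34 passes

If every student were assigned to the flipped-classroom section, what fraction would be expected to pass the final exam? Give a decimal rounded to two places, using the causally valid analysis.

0.65

Prior GPA band differs across teaching methods for reasons unrelated to any effect of the teaching method itself, and it separately predicts the outcome — a classic confounder. We must compare within prior GPA band levels.
Standardising the flipped-classroom section to the population prior GPA band mix: 0.436·12/13 + 0.334·20/40 + 0.230·23/67 = 0.649.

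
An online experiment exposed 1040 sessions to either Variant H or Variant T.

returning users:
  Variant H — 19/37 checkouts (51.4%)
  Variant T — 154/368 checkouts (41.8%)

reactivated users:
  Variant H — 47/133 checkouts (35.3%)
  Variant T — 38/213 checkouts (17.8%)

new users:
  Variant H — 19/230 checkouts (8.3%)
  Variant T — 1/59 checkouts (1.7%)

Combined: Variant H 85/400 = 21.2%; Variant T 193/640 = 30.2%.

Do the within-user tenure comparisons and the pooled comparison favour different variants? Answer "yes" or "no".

yes

Within each user tenure level (returning users 51.4% vs 41.8%; reactivated users 35.3% vs 17.8%; new users 8.3% vs 1.7%), Variant H has the higher rate every time. Pooled: 21.2% vs 30.2% — Variant T has the higher rate overall. The two comparisons disagree.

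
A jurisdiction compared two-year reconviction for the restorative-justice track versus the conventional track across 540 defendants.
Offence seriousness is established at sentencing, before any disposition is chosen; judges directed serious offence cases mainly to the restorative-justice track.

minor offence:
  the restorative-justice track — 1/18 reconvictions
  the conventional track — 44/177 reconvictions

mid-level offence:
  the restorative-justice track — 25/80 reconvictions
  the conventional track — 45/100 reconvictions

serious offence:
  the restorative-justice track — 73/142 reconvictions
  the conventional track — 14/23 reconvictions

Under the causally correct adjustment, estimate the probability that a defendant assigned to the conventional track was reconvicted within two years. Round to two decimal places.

0.43

Offence seriousness is set before the disposition has any effect — it is not caused by the disposition — and it independently drives the outcome. That makes it a confounder, so the causal comparison is within offence seriousness levels.
Standardising the conventional track to the population offence seriousness mix: 0.361·44/177 + 0.333·45/100 + 0.306·14/23 = 0.426.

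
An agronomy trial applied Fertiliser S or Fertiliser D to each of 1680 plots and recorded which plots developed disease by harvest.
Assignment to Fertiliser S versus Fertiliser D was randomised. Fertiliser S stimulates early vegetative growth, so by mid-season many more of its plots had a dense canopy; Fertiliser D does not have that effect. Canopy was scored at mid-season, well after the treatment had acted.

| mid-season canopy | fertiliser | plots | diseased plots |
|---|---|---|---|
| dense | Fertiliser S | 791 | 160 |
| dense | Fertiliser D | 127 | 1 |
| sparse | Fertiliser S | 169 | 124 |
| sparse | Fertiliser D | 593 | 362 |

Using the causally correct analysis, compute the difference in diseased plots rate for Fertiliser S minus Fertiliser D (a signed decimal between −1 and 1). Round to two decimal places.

Within every mid-season canopy level Fertiliser D has the lower rate, yet pooled Fertiliser S does — Simpson's reversal.
Mid-season canopy is downstream of the fertiliser. One should not condition on a consequence of treatment, so the overall rates are the right comparison.
The causal difference is the pooled difference: 0.296 − 0.504 = -0.208.

-0.21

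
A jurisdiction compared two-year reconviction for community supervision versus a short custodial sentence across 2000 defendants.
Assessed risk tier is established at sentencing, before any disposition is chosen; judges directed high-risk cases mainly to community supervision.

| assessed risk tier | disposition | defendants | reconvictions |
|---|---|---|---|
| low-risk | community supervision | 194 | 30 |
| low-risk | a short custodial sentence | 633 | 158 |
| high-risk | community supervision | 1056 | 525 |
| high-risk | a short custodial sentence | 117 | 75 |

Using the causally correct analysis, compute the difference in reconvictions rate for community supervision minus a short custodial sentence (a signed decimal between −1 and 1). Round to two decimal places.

-0.12

Assessed risk tier is set before the disposition has any effect — it is not caused by the disposition — and it independently drives the outcome. That makes it a confounder, so the causal comparison is within assessed risk tier levels.
Adjusting over the population distribution of assessed risk tier: 0.413·(0.155−0.250) + 0.587·(0.497−0.641) = -0.124.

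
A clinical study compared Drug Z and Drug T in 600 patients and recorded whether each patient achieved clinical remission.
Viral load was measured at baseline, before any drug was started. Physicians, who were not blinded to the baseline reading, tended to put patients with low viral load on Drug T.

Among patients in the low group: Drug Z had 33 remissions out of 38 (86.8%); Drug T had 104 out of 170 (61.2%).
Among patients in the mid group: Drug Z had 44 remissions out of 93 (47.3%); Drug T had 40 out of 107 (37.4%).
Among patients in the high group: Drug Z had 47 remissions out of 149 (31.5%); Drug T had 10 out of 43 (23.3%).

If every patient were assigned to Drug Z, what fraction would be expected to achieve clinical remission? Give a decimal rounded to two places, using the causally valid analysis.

0.56

Here viral load is a common cause — it drives both which drug a case falls under and the outcome. The crude comparison mixes populations; the stratum-specific rates are the causally relevant ones.
Standardising Drug Z to the population viral load mix: 0.347·33/38 + 0.333·44/93 + 0.320·47/149 = 0.560.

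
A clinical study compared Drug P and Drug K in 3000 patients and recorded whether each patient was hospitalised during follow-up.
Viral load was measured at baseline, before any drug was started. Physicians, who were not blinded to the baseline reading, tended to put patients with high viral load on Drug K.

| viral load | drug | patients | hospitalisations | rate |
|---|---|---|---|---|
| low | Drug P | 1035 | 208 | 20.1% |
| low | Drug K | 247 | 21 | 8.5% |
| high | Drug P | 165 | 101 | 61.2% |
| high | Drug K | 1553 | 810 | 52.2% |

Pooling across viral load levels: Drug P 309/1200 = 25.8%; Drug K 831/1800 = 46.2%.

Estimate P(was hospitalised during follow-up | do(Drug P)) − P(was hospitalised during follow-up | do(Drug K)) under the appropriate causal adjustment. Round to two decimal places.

+0.10

Drug K is lower inside every viral load stratum but Drug P is lower in aggregate. Whether to stratify depends on how viral load relates to the drug.
Viral load is set before the drug has any effect — it is not caused by the drug — and it independently drives the outcome. That makes it a confounder, so the causal comparison is within viral load levels.
Adjusting over the population distribution of viral load: 0.427·(0.201−0.085) + 0.573·(0.612−0.522) = +0.101.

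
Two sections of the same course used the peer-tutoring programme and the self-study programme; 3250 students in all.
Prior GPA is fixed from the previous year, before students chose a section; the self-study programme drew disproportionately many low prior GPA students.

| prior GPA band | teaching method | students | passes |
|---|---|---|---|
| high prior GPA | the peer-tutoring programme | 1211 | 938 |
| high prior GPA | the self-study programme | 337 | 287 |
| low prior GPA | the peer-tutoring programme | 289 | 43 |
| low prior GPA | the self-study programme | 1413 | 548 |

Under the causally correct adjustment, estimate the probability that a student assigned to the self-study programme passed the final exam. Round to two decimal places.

Here prior GPA band is a common cause — it drives both which teaching method a case falls under and the outcome. The crude comparison mixes populations; the stratum-specific rates are the causally relevant ones.
Standardising the self-study programme to the population prior GPA band mix: 0.476·287/337 + 0.524·548/1413 = 0.609.

0.61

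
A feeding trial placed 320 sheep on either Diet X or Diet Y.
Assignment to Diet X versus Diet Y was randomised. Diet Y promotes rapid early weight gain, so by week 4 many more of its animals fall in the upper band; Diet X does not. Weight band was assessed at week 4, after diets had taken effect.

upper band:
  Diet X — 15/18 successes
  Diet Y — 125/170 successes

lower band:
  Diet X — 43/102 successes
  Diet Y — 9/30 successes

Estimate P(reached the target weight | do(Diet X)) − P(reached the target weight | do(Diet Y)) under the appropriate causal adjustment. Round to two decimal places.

Week-4 weight band lies on the pathway diet → week-4 weight band → outcome, so adjusting for it blocks the indirect effect. For the total causal effect of diet, use the unadjusted pooled rates.
The causal difference is the pooled difference: 0.483 − 0.670 = -0.187.

-0.19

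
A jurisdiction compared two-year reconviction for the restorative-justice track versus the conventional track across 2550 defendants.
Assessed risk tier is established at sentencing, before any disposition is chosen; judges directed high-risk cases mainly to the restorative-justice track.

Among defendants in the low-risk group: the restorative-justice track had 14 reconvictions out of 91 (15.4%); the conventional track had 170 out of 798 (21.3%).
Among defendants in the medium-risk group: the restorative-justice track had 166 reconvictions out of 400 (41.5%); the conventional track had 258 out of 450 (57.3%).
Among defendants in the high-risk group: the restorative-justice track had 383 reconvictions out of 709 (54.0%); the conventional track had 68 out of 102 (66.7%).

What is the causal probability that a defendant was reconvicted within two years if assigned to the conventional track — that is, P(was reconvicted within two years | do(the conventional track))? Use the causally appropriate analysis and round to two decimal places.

The assessed risk tier-specific comparison favours the restorative-justice track throughout, but the pooled figures favour the conventional track. The question is whether to condition on assessed risk tier.
Assessed risk tier satisfies the back-door criterion: it is not a descendant of the disposition, and it blocks the spurious path from disposition to outcome. Adjusting for it (i.e., using the within-assessed risk tier rates) gives the causal effect.
Standardising the conventional track to the population assessed risk tier mix: 0.349·170/798 + 0.333·258/450 + 0.318·68/102 = 0.477.

0.48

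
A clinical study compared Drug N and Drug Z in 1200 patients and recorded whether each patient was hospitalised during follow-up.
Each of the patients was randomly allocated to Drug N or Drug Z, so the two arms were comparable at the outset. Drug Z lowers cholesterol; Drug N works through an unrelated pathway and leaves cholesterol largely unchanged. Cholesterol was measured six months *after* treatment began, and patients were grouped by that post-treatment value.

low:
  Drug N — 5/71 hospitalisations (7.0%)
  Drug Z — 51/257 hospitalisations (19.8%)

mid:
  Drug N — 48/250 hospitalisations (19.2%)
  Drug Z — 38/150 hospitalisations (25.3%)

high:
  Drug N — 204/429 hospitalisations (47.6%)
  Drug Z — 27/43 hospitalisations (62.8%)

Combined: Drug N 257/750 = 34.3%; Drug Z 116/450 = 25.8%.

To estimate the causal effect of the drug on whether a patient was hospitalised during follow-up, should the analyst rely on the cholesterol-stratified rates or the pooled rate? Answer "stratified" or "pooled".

pooled

Cholesterol is downstream of the drug. One should not condition on a consequence of treatment, so the overall rates are the right comparison.
Pooled: Drug N 34.3% vs Drug Z 25.8%; Drug Z is lower overall.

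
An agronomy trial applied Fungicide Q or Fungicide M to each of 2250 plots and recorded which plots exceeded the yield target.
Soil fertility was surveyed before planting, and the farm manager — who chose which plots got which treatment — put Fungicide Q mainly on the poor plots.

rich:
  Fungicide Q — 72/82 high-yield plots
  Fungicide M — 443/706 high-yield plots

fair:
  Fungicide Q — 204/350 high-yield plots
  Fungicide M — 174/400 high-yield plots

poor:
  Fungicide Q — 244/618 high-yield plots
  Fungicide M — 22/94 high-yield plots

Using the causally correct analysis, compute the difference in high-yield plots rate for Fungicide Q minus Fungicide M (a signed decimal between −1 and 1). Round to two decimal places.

+0.19

The imbalance in soil fertility arose from how plots were allocated, not from anything the fungicide did; and soil fertility independently affects the outcome. The pooled gap is confounded — condition on soil fertility.
Adjusting over the population distribution of soil fertility: 0.350·(0.878−0.627) + 0.333·(0.583−0.435) + 0.316·(0.395−0.234) = +0.188.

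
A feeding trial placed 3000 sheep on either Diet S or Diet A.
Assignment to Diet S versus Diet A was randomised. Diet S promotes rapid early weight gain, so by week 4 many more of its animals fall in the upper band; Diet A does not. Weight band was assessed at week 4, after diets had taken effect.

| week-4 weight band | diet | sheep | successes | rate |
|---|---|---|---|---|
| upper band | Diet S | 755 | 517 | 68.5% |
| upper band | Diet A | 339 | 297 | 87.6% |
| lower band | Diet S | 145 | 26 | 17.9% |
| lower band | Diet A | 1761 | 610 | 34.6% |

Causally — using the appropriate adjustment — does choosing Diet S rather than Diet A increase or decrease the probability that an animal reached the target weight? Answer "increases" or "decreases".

increases

Stratifying would compare diets among sheep the diets themselves sorted into week-4 weight band groups — a form of selection on an intermediate. The unconditioned pooled rates give the total causal effect.
Pooled: Diet S 60.3% vs Diet A 43.2%; Diet S is higher overall.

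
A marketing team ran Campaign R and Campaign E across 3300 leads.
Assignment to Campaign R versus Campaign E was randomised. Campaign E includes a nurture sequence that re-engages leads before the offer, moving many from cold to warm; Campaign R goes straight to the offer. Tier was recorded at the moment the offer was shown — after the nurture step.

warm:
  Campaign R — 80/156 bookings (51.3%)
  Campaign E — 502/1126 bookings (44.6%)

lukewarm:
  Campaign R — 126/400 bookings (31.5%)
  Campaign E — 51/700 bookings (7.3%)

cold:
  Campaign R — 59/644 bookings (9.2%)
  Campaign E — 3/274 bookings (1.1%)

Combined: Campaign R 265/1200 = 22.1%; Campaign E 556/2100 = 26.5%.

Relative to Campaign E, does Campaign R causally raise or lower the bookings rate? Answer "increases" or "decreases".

decreases

Campaign R is higher inside every engagement tier stratum but Campaign E is higher in aggregate. Whether to stratify depends on how engagement tier relates to the campaign.
Because the campaign influences engagement tier, engagement tier is a post-treatment mediator, not a confounder. Stratifying on it would bias the estimate; the causal effect is the crude pooled difference.
Pooled: Campaign R 22.1% vs Campaign E 26.5%; Campaign E is higher overall.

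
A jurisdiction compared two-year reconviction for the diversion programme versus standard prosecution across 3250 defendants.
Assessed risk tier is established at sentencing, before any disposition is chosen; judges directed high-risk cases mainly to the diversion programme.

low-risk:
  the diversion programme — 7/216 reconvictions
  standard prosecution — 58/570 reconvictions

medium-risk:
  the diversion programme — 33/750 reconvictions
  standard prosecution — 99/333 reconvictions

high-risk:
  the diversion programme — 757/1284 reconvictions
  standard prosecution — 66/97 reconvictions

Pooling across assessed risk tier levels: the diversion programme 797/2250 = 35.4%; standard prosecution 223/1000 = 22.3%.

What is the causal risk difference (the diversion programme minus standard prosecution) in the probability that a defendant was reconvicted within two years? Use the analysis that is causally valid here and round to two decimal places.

The assessed risk tier-specific comparison favours the diversion programme throughout, but the pooled figures favour standard prosecution. The question is whether to condition on assessed risk tier.
Since assessed risk tier is a pre-existing factor (not a product of the disposition) and it affects the outcome on its own, it is a confounder. The stratified rates, not the pooled rate, identify the causal effect.
Adjusting over the population distribution of assessed risk tier: 0.242·(0.032−0.102) + 0.333·(0.044−0.297) + 0.425·(0.590−0.680) = -0.140.

-0.14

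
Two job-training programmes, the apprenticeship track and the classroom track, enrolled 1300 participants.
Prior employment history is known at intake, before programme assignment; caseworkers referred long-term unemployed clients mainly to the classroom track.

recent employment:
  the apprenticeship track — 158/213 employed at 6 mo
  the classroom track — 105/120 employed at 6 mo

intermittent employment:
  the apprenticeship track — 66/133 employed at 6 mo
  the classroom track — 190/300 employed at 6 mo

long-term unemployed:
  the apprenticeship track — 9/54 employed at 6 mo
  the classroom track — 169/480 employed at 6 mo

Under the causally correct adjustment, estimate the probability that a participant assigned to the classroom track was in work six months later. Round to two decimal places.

0.58

The stratified and pooled comparisons disagree (the classroom track wins within each prior employment history; the apprenticeship track wins overall), so the answer turns on the causal role of prior employment history.
Since prior employment history is a pre-existing factor (not a product of the programme) and it affects the outcome on its own, it is a confounder. The stratified rates, not the pooled rate, identify the causal effect.
Standardising the classroom track to the population prior employment history mix: 0.256·105/120 + 0.333·190/300 + 0.411·169/480 = 0.580.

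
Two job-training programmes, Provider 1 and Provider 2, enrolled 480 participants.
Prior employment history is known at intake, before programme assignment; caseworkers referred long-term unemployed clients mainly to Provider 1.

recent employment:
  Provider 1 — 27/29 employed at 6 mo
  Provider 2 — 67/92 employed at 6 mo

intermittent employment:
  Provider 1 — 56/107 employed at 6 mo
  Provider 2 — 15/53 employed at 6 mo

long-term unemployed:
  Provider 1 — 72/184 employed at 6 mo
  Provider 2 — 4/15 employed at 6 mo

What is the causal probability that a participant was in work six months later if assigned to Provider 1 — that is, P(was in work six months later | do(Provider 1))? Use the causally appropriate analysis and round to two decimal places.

0.57

Provider 1 is higher inside every prior employment history stratum but Provider 2 is higher in aggregate. Whether to stratify depends on how prior employment history relates to the programme.
Here prior employment history is a common cause — it drives both which programme a case falls under and the outcome. The crude comparison mixes populations; the stratum-specific rates are the causally relevant ones.
Standardising Provider 1 to the population prior employment history mix: 0.252·27/29 + 0.333·56/107 + 0.415·72/184 = 0.571.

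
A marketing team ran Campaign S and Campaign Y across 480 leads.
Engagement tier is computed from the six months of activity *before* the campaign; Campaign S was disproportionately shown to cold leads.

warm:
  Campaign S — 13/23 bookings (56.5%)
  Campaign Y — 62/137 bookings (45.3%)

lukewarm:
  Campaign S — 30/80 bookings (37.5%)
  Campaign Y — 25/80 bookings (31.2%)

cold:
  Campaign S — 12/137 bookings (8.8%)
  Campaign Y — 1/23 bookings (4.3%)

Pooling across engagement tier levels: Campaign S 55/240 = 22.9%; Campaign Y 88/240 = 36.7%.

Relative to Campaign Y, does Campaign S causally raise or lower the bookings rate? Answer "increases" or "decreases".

increases

Since engagement tier is a pre-existing factor (not a product of the campaign) and it affects the outcome on its own, it is a confounder. The stratified rates, not the pooled rate, identify the causal effect.
Within each level — warm: 56.5% vs 45.3%; lukewarm: 37.5% vs 31.2%; cold: 8.8% vs 4.3% — Campaign S is higher every time.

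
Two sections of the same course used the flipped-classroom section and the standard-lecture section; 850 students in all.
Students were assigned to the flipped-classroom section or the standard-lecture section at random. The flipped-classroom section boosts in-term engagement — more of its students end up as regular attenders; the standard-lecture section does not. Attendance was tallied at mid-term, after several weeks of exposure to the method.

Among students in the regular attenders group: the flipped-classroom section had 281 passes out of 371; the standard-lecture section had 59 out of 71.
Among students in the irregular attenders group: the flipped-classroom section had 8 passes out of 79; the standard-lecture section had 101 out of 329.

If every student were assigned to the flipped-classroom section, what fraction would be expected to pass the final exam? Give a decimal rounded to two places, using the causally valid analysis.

Mid-term attendance here is a post-treatment variable shaped by the teaching method; conditioning on it would introduce bias rather than remove it. The overall comparison is the causal one.
So P(outcome | do(the flipped-classroom section)) is just the pooled rate for the flipped-classroom section: 289/450 = 0.642.

0.64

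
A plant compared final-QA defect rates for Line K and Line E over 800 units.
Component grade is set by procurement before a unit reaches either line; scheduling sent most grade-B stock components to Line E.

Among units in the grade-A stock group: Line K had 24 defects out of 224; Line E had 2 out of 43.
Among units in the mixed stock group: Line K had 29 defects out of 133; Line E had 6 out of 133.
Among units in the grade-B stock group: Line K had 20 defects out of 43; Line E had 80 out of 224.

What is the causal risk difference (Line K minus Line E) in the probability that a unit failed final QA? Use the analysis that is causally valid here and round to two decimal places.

Within every component grade level Line E has the lower rate, yet pooled Line K does — Simpson's reversal.
Component grade differs across lines for reasons unrelated to any effect of the line itself, and it separately predicts the outcome — a classic confounder. We must compare within component grade levels.
Adjusting over the population distribution of component grade: 0.334·(0.107−0.047) + 0.333·(0.218−0.045) + 0.334·(0.465−0.357) = +0.114.

+0.11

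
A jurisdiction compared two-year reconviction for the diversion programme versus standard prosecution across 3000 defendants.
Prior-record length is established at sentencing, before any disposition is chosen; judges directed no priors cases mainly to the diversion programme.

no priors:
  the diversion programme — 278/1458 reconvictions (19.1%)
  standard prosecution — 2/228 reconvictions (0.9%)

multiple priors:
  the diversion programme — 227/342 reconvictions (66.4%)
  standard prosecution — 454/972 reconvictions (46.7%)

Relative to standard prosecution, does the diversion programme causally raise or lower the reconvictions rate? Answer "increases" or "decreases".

The stratified and pooled comparisons disagree (standard prosecution wins within each prior-record length; the diversion programme wins overall), so the answer turns on the causal role of prior-record length.
Prior-record length is set before the disposition has any effect — it is not caused by the disposition — and it independently drives the outcome. That makes it a confounder, so the causal comparison is within prior-record length levels.
Within each level — no priors: 19.1% vs 0.9%; multiple priors: 66.4% vs 46.7% — standard prosecution is lower every time.

increases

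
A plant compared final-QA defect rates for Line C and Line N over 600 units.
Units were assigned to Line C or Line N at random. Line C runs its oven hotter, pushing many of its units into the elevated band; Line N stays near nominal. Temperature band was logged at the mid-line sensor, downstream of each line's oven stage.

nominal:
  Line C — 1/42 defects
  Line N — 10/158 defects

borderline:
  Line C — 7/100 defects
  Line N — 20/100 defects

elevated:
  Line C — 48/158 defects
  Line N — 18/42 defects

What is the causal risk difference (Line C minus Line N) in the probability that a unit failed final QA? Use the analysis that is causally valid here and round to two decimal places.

The distribution of in-process temperature band is itself part of what the line does — it is an intermediate outcome. Holding it fixed would remove that part of the effect; the total effect is the pooled difference.
The causal difference is the pooled difference: 0.187 − 0.160 = +0.027.

+0.03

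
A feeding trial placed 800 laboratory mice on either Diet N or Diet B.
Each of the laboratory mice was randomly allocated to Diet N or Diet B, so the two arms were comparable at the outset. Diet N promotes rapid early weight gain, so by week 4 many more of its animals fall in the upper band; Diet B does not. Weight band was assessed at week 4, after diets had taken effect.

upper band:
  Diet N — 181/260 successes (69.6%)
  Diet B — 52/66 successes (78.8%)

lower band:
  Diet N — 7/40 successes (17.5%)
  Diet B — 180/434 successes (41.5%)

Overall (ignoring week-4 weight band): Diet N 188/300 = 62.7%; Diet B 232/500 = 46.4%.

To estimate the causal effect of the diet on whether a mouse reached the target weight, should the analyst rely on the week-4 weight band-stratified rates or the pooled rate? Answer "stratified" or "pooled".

Week-4 weight band is downstream of the diet. One should not condition on a consequence of treatment, so the overall rates are the right comparison.
Pooled: Diet N 62.7% vs Diet B 46.4%; Diet N is higher overall.

pooled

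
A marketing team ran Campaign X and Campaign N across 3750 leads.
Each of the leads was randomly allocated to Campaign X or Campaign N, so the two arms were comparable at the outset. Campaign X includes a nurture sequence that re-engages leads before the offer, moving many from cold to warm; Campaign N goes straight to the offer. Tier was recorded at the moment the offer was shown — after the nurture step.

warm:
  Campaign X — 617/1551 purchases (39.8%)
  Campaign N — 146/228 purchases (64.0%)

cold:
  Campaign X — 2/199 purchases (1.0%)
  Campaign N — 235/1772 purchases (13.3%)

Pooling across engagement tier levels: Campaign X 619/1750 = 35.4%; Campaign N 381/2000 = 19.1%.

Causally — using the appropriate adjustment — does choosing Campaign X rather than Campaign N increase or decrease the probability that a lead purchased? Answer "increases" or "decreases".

increases

The stratified and pooled comparisons disagree (Campaign N wins within each engagement tier; Campaign X wins overall), so the answer turns on the causal role of engagement tier.
Engagement tier is recorded after the campaign and is itself shifted by it — it sits on the causal path from campaign to outcome. Conditioning on a mediator would strip out part of the effect we want; the pooled comparison gives the total causal effect.
Pooled: Campaign X 35.4% vs Campaign N 19.1%; Campaign X is higher overall.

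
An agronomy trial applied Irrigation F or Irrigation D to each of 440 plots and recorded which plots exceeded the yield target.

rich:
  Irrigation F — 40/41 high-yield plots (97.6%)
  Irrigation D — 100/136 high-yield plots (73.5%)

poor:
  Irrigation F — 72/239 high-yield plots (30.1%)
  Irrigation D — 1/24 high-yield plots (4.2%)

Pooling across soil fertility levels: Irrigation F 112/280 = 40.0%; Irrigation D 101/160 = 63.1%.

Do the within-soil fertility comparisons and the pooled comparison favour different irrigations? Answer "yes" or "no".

yes

Within each soil fertility level (rich 97.6% vs 73.5%; poor 30.1% vs 4.2%), Irrigation F has the higher rate every time. Pooled: 40.0% vs 63.1% — Irrigation D has the higher rate overall. The two comparisons disagree.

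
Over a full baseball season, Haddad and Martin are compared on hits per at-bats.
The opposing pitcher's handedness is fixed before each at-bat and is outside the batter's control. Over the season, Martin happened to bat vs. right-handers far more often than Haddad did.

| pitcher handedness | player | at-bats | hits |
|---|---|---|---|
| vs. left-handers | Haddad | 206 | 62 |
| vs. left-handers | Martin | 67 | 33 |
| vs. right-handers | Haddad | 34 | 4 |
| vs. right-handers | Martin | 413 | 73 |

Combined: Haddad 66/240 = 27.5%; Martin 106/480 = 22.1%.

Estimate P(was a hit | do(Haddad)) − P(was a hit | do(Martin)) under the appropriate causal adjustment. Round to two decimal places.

Pitcher handedness satisfies the back-door criterion: it is not a descendant of the player, and it blocks the spurious path from player to outcome. Adjusting for it (i.e., using the within-pitcher handedness rates) gives the causal effect.
Adjusting over the population distribution of pitcher handedness: 0.379·(0.301−0.493) + 0.621·(0.118−0.177) = -0.109.

-0.11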